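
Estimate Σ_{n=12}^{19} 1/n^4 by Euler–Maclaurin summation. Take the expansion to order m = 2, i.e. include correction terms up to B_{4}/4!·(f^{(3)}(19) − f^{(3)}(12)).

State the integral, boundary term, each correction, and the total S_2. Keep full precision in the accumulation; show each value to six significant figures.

Integral: ∫_12^19 1/x^4 dx = 0.000144303.
Endpoint term: (f(12) + f(19))/2 = (4.82253e-05 + 7.67336e-06)/2 = 2.79493e-05.
Running total after boundary: 0.000172253.
Order-1 term: 1/12 · (-1.61544e-06 − (-1.60751e-05)) = 1.20497e-06.
Running total after k=1: 0.000173458.
Order-2 term: −1/720 · (-1.34247e-07 − (-3.34898e-06)) = -4.46491e-09.

S_2 ≈ 0.000173453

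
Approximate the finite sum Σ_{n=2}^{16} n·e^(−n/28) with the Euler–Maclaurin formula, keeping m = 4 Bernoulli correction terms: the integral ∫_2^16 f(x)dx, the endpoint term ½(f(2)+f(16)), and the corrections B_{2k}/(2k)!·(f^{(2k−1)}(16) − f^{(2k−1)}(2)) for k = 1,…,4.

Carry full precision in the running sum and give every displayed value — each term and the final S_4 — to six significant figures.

∫_2^16 x·e^(−x/28) dx evaluates to 86.3600.
Endpoint term: (f(2) + f(16))/2 = (1.86213 + 9.03549)/2 = 5.44881.
So far: 91.8088.
k=1: B_{2}/(2)! × [f^{(1)}(16) − f^{(1)}(2)] = 1/12 × (0.242022 − 0.864558) = -0.0518780.
Running total after k=1: 91.7569.
k=2: B_{4}/(4)! × [f^{(3)}(16) − f^{(3)}(2)] = −1/720 × (0.00174931 − 0.00347791) = 2.40084e-06.
Running total after k=2: 91.7569.
k=3: B_{6}/(6)! × [f^{(5)}(16) − f^{(5)}(2)] = 1/30240 × (4.06877e-06 − 7.46565e-06) = -1.12331e-10.
Running total after k=3: 91.7569.
k=4: B_{8}/(8)! × [f^{(7)}(16) − f^{(7)}(2)] = −1/1209600 × (7.53352e-09 − 1.33867e-08) = 4.83896e-15.

S_4 ≈ 91.7569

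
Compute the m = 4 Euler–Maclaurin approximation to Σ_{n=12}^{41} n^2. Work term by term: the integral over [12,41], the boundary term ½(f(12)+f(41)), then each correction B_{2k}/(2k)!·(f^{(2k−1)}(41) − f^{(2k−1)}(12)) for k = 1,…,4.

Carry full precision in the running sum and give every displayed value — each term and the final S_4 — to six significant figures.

∫_12^41 x^2 dx evaluates to 22397.7.
Boundary: ½(f(12) + f(41)) = ½(144.000 + 1681.00) = 912.500.
So far: 23310.2.
Correction k=1: B_{2}/2! · (f^{(1)}(41) − f^{(1)}(12)) = 1/12 · (82.0000 − 24.0000) = 4.83333.
Partial sum through k=1: 23315.0.
Correction k=2: B_{4}/4! · (f^{(3)}(41) − f^{(3)}(12)) = −1/720 · (0.00000 − 0.00000) = 0.00000.
Partial sum through k=2: 23315.0.
Correction k=3: B_{6}/6! · (f^{(5)}(41) − f^{(5)}(12)) = 1/30240 · (0.00000 − 0.00000) = 0.00000.
Partial sum through k=3: 23315.0.
Correction k=4: B_{8}/8! · (f^{(7)}(41) − f^{(7)}(12)) = −1/1209600 · (0.00000 − 0.00000) = 0.00000.

S_4 ≈ 23315.0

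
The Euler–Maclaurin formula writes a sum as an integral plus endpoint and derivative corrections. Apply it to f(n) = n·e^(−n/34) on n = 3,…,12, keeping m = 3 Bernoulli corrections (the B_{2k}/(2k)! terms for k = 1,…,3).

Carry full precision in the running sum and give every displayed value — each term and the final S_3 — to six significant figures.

S_3 ≈ 58.4181

The integral term ∫_3^12 x·e^(−x/34) dx = 52.8608.
½[f(3) + f(12)] = ½[2.74664 + 8.43142] = 5.58903.
So far: 58.4498.
Order-1 term: 1/12 · (0.454636 − 0.834762) = -0.0316772.
Running total after k=1: 58.4181.
Order-2 term: −1/720 · (0.00160889 − 0.00230610) = 9.68354e-07.
Running total after k=2: 58.4181.
Order-3 term: 1/30240 · (2.44333e-06 − 3.36513e-06) = -3.04828e-11.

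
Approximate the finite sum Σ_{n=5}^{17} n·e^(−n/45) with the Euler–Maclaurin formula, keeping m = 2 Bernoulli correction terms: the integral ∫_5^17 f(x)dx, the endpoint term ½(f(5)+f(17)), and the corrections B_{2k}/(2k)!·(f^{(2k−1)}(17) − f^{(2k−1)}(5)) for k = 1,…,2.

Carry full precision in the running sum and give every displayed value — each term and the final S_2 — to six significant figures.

S_2 ≈ 109.203

∫_5^17 x·e^(−x/45) dx evaluates to 101.170.
Endpoint term: (f(5) + f(17))/2 = (4.47420 + 11.6515)/2 = 8.06285.
Running total after boundary: 109.233.
k=1: B_{2}/(2)! × [f^{(1)}(17) − f^{(1)}(5)] = 1/12 × (0.426460 − 0.795413) = -0.0307460.
Partial sum through k=1: 109.203.
k=2: B_{4}/(4)! × [f^{(3)}(17) − f^{(3)}(5)] = −1/720 × (0.000887519 − 0.00127659) = 5.40374e-07.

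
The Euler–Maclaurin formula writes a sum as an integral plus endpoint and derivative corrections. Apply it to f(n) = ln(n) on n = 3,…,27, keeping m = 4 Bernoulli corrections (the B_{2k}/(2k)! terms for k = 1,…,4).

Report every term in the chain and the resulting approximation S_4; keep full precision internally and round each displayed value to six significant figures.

∫_3^27 ln(x) dx evaluates to 61.6918.
Endpoint term: (f(3) + f(27))/2 = (1.09861 + 3.29584)/2 = 2.19722.
Running total after boundary: 63.8890.
Order-1 term: 1/12 · (0.0370370 − 0.333333) = -0.0246914.
Running total after k=1: 63.8643.
Order-2 term: −1/720 · (0.000101611 − 0.0740741) = 0.000102740.
Running total after k=2: 63.8644.
Order-3 term: 1/30240 · (1.67260e-06 − 0.0987654) = -3.26600e-06.
Running total after k=3: 63.8644.
Order-4 term: −1/1209600 · (6.88313e-08 − 0.329218) = 2.72171e-07.

S_4 ≈ 63.8644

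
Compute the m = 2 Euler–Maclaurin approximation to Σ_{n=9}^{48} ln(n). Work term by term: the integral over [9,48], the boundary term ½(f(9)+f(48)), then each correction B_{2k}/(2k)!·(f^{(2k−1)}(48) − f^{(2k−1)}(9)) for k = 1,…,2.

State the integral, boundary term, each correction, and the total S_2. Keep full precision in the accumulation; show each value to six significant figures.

Integral: ∫_9^48 ln(x) dx = 127.043.
Boundary: ½(f(9) + f(48)) = ½(2.19722 + 3.87120) = 3.03421.
So far: 130.077.
k=1: B_{2}/(2)! × [f^{(1)}(48) − f^{(1)}(9)] = 1/12 × (0.0208333 − 0.111111) = -0.00752315.
Partial sum through k=1: 130.069.
k=2: B_{4}/(4)! × [f^{(3)}(48) − f^{(3)}(9)] = −1/720 × (1.80845e-05 − 0.00274348) = 3.78528e-06.

S_2 ≈ 130.069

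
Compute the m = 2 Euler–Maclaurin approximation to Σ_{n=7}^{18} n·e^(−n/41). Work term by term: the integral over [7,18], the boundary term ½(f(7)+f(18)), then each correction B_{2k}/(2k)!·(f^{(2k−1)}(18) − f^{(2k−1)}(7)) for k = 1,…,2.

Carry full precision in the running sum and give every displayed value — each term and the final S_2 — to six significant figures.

∫_7^18 x·e^(−x/41) dx evaluates to 99.6732.
Endpoint term: (f(7) + f(18))/2 = (5.90133 + 11.6040)/2 = 8.75265.
Integral + boundary = 108.426.
Order-1 term: 1/12 · (0.361641 − 0.699113) = -0.0281226.
Partial sum through k=1: 108.398.
Order-2 term: −1/720 · (0.000982137 − 0.00141892) = 6.06647e-07.

S_2 ≈ 108.398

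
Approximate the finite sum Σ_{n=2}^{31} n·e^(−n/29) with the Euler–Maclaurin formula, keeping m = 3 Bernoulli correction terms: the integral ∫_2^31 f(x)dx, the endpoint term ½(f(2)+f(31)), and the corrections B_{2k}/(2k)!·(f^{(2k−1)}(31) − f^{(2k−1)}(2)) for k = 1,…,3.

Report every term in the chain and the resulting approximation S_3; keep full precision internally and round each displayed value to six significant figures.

S_3 ≈ 247.818

∫_2^31 x·e^(−x/29) dx evaluates to 241.637.
Boundary: ½(f(2) + f(31)) = ½(1.86672 + 10.6443) = 6.25549.
Integral + boundary = 247.893.
k=1: B_{2}/(2)! × [f^{(1)}(31) − f^{(1)}(2)] = 1/12 × (-0.0236802 − 0.868989) = -0.0743891.
Running total after k=1: 247.818.
k=2: B_{4}/(4)! × [f^{(3)}(31) − f^{(3)}(2)] = −1/720 × (0.000788403 − 0.00325292) = 3.42294e-06.
Running total after k=2: 247.818.
k=3: B_{6}/(6)! × [f^{(5)}(31) − f^{(5)}(2)] = 1/30240 × (1.90840e-06 − 6.50721e-06) = -1.52077e-10.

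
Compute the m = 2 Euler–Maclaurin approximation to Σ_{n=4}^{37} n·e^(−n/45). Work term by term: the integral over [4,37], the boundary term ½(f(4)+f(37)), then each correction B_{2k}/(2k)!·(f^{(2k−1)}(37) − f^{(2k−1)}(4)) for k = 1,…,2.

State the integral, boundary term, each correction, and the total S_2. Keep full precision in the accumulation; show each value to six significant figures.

S_2 ≈ 405.770

Integral: ∫_4^37 x·e^(−x/45) dx = 395.873.
Endpoint term: (f(4) + f(37))/2 = (3.65979 + 16.2598)/2 = 9.95979.
Integral + boundary = 405.833.
Correction k=1: B_{2}/2! · (f^{(1)}(37) − f^{(1)}(4)) = 1/12 · (0.0781252 − 0.833619) = -0.0629578.
Running total after k=1: 405.770.
Correction k=2: B_{4}/4! · (f^{(3)}(37) − f^{(3)}(4)) = −1/720 · (0.000472609 − 0.00131532) = 1.17043e-06.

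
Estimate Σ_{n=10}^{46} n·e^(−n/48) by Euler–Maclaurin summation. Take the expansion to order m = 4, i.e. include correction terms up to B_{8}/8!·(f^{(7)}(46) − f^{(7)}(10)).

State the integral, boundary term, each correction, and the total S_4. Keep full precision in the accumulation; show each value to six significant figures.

S_4 ≈ 542.765

∫_10^46 x·e^(−x/48) dx evaluates to 529.936.
½[f(10) + f(46)] = ½[8.11936 + 17.6425] = 12.8809.
Integral + boundary = 542.817.
Correction k=1: B_{2}/2! · (f^{(1)}(46) − f^{(1)}(10)) = 1/12 · (0.0159805 − 0.642783) = -0.0522335.
Partial sum through k=1: 542.765.
Correction k=2: B_{4}/4! · (f^{(3)}(46) − f^{(3)}(10)) = −1/720 · (0.000339863 − 0.000983792) = 8.94346e-07.
Partial sum through k=2: 542.765.
Correction k=3: B_{6}/6! · (f^{(5)}(46) − f^{(5)}(10)) = 1/30240 · (2.92009e-07 − 7.32898e-07) = -1.45797e-11.
Partial sum through k=3: 542.765.
Correction k=4: B_{8}/8! · (f^{(7)}(46) − f^{(7)}(10)) = −1/1209600 · (1.89457e-10 − 4.50870e-10) = 2.16115e-16.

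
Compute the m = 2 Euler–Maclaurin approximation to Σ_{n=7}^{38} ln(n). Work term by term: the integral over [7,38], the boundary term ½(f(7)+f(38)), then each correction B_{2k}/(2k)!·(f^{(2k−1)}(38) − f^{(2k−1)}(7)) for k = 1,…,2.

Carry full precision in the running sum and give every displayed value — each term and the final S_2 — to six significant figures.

S_2 ≈ 96.3889

∫_7^38 ln(x) dx evaluates to 93.6069.
Endpoint term: (f(7) + f(38))/2 = (1.94591 + 3.63759)/2 = 2.79175.
So far: 96.3987.
Order-1 term: 1/12 · (0.0263158 − 0.142857) = -0.00971178.
Partial sum through k=1: 96.3889.
Order-2 term: −1/720 · (3.64485e-05 − 0.00583090) = 8.04785e-06.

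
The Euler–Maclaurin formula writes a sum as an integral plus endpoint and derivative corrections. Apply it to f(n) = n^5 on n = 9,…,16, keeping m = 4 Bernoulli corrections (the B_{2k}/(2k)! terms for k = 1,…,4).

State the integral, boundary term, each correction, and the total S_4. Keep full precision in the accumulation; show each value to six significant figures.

Integral: ∫_9^16 x^5 dx = 2.70763e+06.
½[f(9) + f(16)] = ½[59049.0 + 1.04858e+06] = 553812.
So far: 3.26144e+06.
Correction k=1: B_{2}/2! · (f^{(1)}(16) − f^{(1)}(9)) = 1/12 · (327680 − 32805.0) = 24572.9.
Running total after k=1: 3.28601e+06.
Correction k=2: B_{4}/4! · (f^{(3)}(16) − f^{(3)}(9)) = −1/720 · (15360.0 − 4860.00) = -14.5833.
Running total after k=2: 3.28600e+06.
Correction k=3: B_{6}/6! · (f^{(5)}(16) − f^{(5)}(9)) = 1/30240 · (120.000 − 120.000) = 0.00000.
Running total after k=3: 3.28600e+06.
Correction k=4: B_{8}/8! · (f^{(7)}(16) − f^{(7)}(9)) = −1/1209600 · (0.00000 − 0.00000) = 0.00000.

S_4 ≈ 3.28600e+06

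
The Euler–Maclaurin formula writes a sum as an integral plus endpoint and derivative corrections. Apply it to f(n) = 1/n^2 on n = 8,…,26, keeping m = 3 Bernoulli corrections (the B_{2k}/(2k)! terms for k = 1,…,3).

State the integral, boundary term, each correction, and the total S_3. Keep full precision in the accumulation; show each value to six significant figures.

S_3 ≈ 0.0954056

∫_8^26 1/x^2 dx evaluates to 0.0865385.
½[f(8) + f(26)] = ½[0.0156250 + 0.00147929] = 0.00855214.
Integral + boundary = 0.0950906.
Correction k=1: B_{2}/2! · (f^{(1)}(26) − f^{(1)}(8)) = 1/12 · (-0.000113792 − (-0.00390625)) = 0.000316038.
Running total after k=1: 0.0954066.
Correction k=2: B_{4}/4! · (f^{(3)}(26) − f^{(3)}(8)) = −1/720 · (-2.01997e-06 − (-0.000732422)) = -1.01445e-06.
Running total after k=2: 0.0954056.
Correction k=3: B_{6}/6! · (f^{(5)}(26) − f^{(5)}(8)) = 1/30240 · (-8.96436e-08 − (-0.000343323)) = 1.13503e-08.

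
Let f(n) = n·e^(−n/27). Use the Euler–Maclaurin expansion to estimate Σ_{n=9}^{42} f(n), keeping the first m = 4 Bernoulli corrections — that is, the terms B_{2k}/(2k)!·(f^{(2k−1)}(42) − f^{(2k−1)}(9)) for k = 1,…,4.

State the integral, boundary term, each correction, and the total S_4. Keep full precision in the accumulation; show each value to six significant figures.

S_4 ≈ 310.848

∫_9^42 x·e^(−x/27) dx evaluates to 303.241.
Boundary: ½(f(9) + f(42)) = ½(6.44878 + 8.86503) = 7.65690.
Running total after boundary: 310.898.
Correction k=1: B_{2}/2! · (f^{(1)}(42) − f^{(1)}(9)) = 1/12 · (-0.117262 − 0.477688) = -0.0495792.
Running total after k=1: 310.848.
Correction k=2: B_{4}/4! · (f^{(3)}(42) − f^{(3)}(9)) = −1/720 · (0.000418219 − 0.00262106) = 3.05950e-06.
Running total after k=2: 310.848.
Correction k=3: B_{6}/6! · (f^{(5)}(42) − f^{(5)}(9)) = 1/30240 · (1.36803e-06 − 6.29197e-06) = -1.62829e-10.
Running total after k=3: 310.848.
Correction k=4: B_{8}/8! · (f^{(7)}(42) − f^{(7)}(9)) = −1/1209600 · (2.96621e-09 − 1.23300e-08) = 7.74119e-15.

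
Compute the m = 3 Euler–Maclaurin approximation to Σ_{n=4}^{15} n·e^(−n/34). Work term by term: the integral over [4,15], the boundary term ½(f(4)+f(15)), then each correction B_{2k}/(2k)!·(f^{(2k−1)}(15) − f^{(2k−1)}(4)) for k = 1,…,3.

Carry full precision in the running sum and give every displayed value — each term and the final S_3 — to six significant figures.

∫_4^15 x·e^(−x/34) dx evaluates to 76.8975.
Endpoint term: (f(4) + f(15))/2 = (3.55604 + 9.64919)/2 = 6.60261.
Running total after boundary: 83.5001.
Correction k=1: B_{2}/2! · (f^{(1)}(15) − f^{(1)}(4)) = 1/12 · (0.359480 − 0.784420) = -0.0354117.
Running total after k=1: 83.4647.
Correction k=2: B_{4}/4! · (f^{(3)}(15) − f^{(3)}(4)) = −1/720 · (0.00142391 − 0.00221664) = 1.10102e-06.
Running total after k=2: 83.4647.
Correction k=3: B_{6}/6! · (f^{(5)}(15) − f^{(5)}(4)) = 1/30240 · (2.19451e-06 − 3.24803e-06) = -3.48388e-11.

S_3 ≈ 83.4647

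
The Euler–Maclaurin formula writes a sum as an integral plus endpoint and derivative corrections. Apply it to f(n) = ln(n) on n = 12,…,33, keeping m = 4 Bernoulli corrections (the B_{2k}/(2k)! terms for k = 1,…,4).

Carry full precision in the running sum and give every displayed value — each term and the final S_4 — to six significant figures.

∫_12^33 ln(x) dx evaluates to 64.5659.
Endpoint term: (f(12) + f(33))/2 = (2.48491 + 3.49651)/2 = 2.99071.
Running total after boundary: 67.5566.
k=1: B_{2}/(2)! × [f^{(1)}(33) − f^{(1)}(12)] = 1/12 × (0.0303030 − 0.0833333) = -0.00441919.
After k=1: 67.5522.
k=2: B_{4}/(4)! × [f^{(3)}(33) − f^{(3)}(12)] = −1/720 × (5.56529e-05 − 0.00115741) = 1.53021e-06.
After k=2: 67.5522.
k=3: B_{6}/(6)! × [f^{(5)}(33) − f^{(5)}(12)] = 1/30240 × (6.13256e-07 − 9.64506e-05) = -3.16922e-09.
After k=3: 67.5522.
k=4: B_{8}/(8)! × [f^{(7)}(33) − f^{(7)}(12)] = −1/1209600 × (1.68941e-08 − 2.00939e-05) = 1.65980e-11.

S_4 ≈ 67.5522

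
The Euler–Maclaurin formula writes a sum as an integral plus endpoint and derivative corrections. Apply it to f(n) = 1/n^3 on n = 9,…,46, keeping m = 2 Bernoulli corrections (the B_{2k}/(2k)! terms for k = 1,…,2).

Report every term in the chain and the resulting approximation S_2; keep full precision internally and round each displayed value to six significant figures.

S_2 ≈ 0.00666544

∫_9^46 1/x^3 dx evaluates to 0.00593654.
Boundary: ½(f(9) + f(46)) = ½(0.00137174 + 1.02737e-05) = 0.000691008.
Running total after boundary: 0.00662755.
k=1: B_{2}/(2)! × [f^{(1)}(46) − f^{(1)}(9)] = 1/12 × (-6.70023e-07 − (-0.000457247)) = 3.80481e-05.
Running total after k=1: 0.00666560.
k=2: B_{4}/(4)! × [f^{(3)}(46) − f^{(3)}(9)] = −1/720 × (-6.33292e-09 − (-0.000112901)) = -1.56798e-07.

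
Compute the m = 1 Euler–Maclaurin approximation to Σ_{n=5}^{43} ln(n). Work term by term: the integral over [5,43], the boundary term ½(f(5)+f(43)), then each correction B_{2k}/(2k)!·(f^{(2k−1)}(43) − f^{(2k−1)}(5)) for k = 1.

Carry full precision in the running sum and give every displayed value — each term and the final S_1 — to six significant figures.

The integral term ∫_5^43 ln(x) dx = 115.684.
Boundary: ½(f(5) + f(43)) = ½(1.60944 + 3.76120) = 2.68532.
Integral + boundary = 118.370.
Order-1 term: 1/12 · (0.0232558 − 0.200000) = -0.0147287.

S_1 ≈ 118.355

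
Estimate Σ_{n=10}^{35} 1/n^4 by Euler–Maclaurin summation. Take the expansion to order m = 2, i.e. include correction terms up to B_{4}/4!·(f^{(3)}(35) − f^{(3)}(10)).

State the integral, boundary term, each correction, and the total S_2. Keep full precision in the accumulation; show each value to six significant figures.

∫_10^35 1/x^4 dx evaluates to 0.000325559.
Endpoint term: (f(10) + f(35))/2 = (0.000100000 + 6.66389e-07)/2 = 5.03332e-05.
Integral + boundary = 0.000375892.
k=1: B_{2}/(2)! × [f^{(1)}(35) − f^{(1)}(10)] = 1/12 × (-7.61587e-08 − (-4.00000e-05)) = 3.32699e-06.
After k=1: 0.000379219.
k=2: B_{4}/(4)! × [f^{(3)}(35) − f^{(3)}(10)] = −1/720 × (-1.86511e-09 − (-1.20000e-05)) = -1.66641e-08.

S_2 ≈ 0.000379202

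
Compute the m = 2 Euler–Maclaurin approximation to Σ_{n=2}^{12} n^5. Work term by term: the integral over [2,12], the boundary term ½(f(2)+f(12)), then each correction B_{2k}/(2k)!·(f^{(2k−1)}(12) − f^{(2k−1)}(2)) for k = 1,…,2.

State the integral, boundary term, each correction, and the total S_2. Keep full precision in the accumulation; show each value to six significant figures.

S_2 ≈ 630707

Integral: ∫_2^12 x^5 dx = 497653.
Endpoint term: (f(2) + f(12))/2 = (32.0000 + 248832)/2 = 124432.
So far: 622085.
Correction k=1: B_{2}/2! · (f^{(1)}(12) − f^{(1)}(2)) = 1/12 · (103680 − 80.0000) = 8633.33.
Running total after k=1: 630719.
Correction k=2: B_{4}/4! · (f^{(3)}(12) − f^{(3)}(2)) = −1/720 · (8640.00 − 240.000) = -11.6667.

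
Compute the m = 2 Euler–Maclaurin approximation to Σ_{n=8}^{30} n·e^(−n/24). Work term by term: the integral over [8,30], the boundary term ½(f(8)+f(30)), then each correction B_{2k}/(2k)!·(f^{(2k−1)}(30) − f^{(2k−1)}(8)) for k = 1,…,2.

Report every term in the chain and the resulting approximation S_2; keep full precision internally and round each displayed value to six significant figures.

S_2 ≈ 186.104

∫_8^30 x·e^(−x/24) dx evaluates to 178.986.
½[f(8) + f(30)] = ½[5.73225 + 8.59514] = 7.16370.
Integral + boundary = 186.150.
Order-1 term: 1/12 · (-0.0716262 − 0.477688) = -0.0457761.
Partial sum through k=1: 186.104.
Order-2 term: −1/720 · (0.000870457 − 0.00331727) = 3.39836e-06.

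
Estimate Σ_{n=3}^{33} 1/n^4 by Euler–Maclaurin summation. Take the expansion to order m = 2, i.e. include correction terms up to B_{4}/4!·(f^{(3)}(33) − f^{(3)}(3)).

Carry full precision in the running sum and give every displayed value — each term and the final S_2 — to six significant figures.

The integral term ∫_3^33 1/x^4 dx = 0.0123364.
Endpoint term: (f(3) + f(33))/2 = (0.0123457 + 8.43226e-07)/2 = 0.00617326.
Running total after boundary: 0.0185097.
k=1: B_{2}/(2)! × [f^{(1)}(33) − f^{(1)}(3)] = 1/12 × (-1.02209e-07 − (-0.0164609)) = 0.00137173.
Partial sum through k=1: 0.0198814.
k=2: B_{4}/(4)! × [f^{(3)}(33) − f^{(3)}(3)] = −1/720 × (-2.81568e-09 − (-0.0548697)) = -7.62079e-05.

S_2 ≈ 0.0198052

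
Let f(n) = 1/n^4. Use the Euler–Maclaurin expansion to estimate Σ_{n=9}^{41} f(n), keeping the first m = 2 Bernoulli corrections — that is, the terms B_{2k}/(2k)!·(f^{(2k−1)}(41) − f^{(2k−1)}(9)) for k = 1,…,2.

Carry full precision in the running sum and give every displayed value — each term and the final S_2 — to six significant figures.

Integral: ∫_9^41 1/x^4 dx = 0.000452411.
½[f(9) + f(41)] = ½[0.000152416 + 3.53887e-07] = 7.63848e-05.
Integral + boundary = 0.000528796.
Order-1 term: 1/12 · (-3.45256e-08 − (-6.77404e-05)) = 5.64215e-06.
Running total after k=1: 0.000534438.
Order-2 term: −1/720 · (-6.16161e-10 − (-2.50890e-05)) = -3.48450e-08.

S_2 ≈ 0.000534403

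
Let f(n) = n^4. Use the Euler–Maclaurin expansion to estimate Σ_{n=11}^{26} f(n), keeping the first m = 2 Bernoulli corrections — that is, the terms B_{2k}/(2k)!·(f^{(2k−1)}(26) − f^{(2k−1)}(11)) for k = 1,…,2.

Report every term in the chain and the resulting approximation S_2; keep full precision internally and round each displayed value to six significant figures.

S_2 ≈ 2.58529e+06

∫_11^26 x^4 dx evaluates to 2.34406e+06.
Boundary: ½(f(11) + f(26)) = ½(14641.0 + 456976) = 235808.
Running total after boundary: 2.57987e+06.
Order-1 term: 1/12 · (70304.0 − 5324.00) = 5415.00.
Running total after k=1: 2.58529e+06.
Order-2 term: −1/720 · (624.000 − 264.000) = -0.500000.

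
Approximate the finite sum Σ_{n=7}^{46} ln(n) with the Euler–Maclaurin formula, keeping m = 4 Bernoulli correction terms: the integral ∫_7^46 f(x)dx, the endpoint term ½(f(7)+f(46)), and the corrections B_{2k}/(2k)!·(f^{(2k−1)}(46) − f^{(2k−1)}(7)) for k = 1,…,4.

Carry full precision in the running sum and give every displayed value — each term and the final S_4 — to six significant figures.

S_4 ≈ 126.373

Integral: ∫_7^46 ln(x) dx = 123.496.
½[f(7) + f(46)] = ½[1.94591 + 3.82864] = 2.88728.
Running total after boundary: 126.383.
k=1: B_{2}/(2)! × [f^{(1)}(46) − f^{(1)}(7)] = 1/12 × (0.0217391 − 0.142857) = -0.0100932.
After k=1: 126.373.
k=2: B_{4}/(4)! × [f^{(3)}(46) − f^{(3)}(7)] = −1/720 × (2.05474e-05 − 0.00583090) = 8.06994e-06.
After k=2: 126.373.
k=3: B_{6}/(6)! × [f^{(5)}(46) − f^{(5)}(7)] = 1/30240 × (1.16526e-07 − 0.00142798) = -4.72176e-08.
After k=3: 126.373.
k=4: B_{8}/(8)! × [f^{(7)}(46) − f^{(7)}(7)] = −1/1209600 × (1.65207e-09 − 0.000874271) = 7.22776e-10.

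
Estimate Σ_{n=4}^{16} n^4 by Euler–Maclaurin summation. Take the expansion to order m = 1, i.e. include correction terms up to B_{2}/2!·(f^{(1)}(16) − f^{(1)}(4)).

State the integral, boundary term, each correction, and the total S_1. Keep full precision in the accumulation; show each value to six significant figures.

S_1 ≈ 243750

The integral term ∫_4^16 x^4 dx = 209510.
Boundary: ½(f(4) + f(16)) = ½(256.000 + 65536.0) = 32896.0.
Integral + boundary = 242406.
Order-1 term: 1/12 · (16384.0 − 256.000) = 1344.00.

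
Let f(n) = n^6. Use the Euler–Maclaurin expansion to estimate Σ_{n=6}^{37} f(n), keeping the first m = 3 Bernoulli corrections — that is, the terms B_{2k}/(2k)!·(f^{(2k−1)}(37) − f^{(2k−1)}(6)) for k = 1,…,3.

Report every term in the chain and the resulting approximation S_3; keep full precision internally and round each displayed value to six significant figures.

The integral term ∫_6^37 x^6 dx = 1.35617e+10.
½[f(6) + f(37)] = ½[46656.0 + 2.56573e+09] = 1.28289e+09.
Running total after boundary: 1.48445e+10.
Order-1 term: 1/12 · (4.16064e+08 − 46656.0) = 3.46681e+07.
After k=1: 1.48792e+10.
Order-2 term: −1/720 · (6.07836e+06 − 25920.0) = -8406.17.
After k=2: 1.48792e+10.
Order-3 term: 1/30240 · (26640.0 − 4320.00) = 0.738095.

S_3 ≈ 1.48792e+10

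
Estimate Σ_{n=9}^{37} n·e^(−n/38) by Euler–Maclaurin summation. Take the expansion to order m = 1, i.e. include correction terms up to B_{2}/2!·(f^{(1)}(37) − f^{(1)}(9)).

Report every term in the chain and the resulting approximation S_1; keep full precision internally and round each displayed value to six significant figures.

∫_9^37 x·e^(−x/38) dx evaluates to 332.947.
Boundary: ½(f(9) + f(37)) = ½(7.10204 + 13.9745) = 10.5383.
So far: 343.486.
Order-1 term: 1/12 · (0.00993918 − 0.602220) = -0.0493567.

S_1 ≈ 343.436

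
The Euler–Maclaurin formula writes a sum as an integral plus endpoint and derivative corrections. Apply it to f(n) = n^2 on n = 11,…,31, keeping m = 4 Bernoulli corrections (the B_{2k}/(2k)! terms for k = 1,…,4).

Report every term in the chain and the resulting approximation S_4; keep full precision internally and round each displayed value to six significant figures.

The integral term ∫_11^31 x^2 dx = 9486.67.
Boundary: ½(f(11) + f(31)) = ½(121.000 + 961.000) = 541.000.
Running total after boundary: 10027.7.
Order-1 term: 1/12 · (62.0000 − 22.0000) = 3.33333.
After k=1: 10031.0.
Order-2 term: −1/720 · (0.00000 − 0.00000) = 0.00000.
After k=2: 10031.0.
Order-3 term: 1/30240 · (0.00000 − 0.00000) = 0.00000.
After k=3: 10031.0.
Order-4 term: −1/1209600 · (0.00000 − 0.00000) = 0.00000.

S_4 ≈ 10031.0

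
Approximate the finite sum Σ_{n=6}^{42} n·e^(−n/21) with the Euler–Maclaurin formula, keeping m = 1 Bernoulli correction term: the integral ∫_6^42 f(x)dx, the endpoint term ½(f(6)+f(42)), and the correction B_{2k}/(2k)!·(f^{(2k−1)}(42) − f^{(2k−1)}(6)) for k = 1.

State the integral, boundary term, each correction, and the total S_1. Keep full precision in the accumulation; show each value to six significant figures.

∫_6^42 x·e^(−x/21) dx evaluates to 247.039.
Boundary: ½(f(6) + f(42)) = ½(4.50886 + 5.68408) = 5.09647.
Integral + boundary = 252.136.
k=1: B_{2}/(2)! × [f^{(1)}(42) − f^{(1)}(6)] = 1/12 × (-0.135335 − 0.536769) = -0.0560087.

S_1 ≈ 252.080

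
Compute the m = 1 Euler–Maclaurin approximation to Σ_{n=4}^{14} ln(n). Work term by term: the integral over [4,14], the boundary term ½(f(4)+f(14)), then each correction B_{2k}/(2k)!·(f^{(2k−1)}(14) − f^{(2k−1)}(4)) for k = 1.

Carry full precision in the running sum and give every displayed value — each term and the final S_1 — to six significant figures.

S_1 ≈ 23.3994

∫_4^14 ln(x) dx evaluates to 21.4016.
Endpoint term: (f(4) + f(14))/2 = (1.38629 + 2.63906)/2 = 2.01268.
Running total after boundary: 23.4143.
Correction k=1: B_{2}/2! · (f^{(1)}(14) − f^{(1)}(4)) = 1/12 · (0.0714286 − 0.250000) = -0.0148810.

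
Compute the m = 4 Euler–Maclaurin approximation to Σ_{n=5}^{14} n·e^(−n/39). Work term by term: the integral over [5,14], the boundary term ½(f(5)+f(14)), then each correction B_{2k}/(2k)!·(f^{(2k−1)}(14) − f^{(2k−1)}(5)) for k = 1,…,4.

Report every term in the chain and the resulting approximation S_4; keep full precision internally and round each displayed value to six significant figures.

∫_5^14 x·e^(−x/39) dx evaluates to 65.9419.
½[f(5) + f(14)] = ½[4.39836 + 9.77749] = 7.08793.
Running total after boundary: 73.0299.
k=1: B_{2}/(2)! × [f^{(1)}(14) − f^{(1)}(5)] = 1/12 × (0.447687 − 0.766894) = -0.0266006.
After k=1: 73.0033.
k=2: B_{4}/(4)! × [f^{(3)}(14) − f^{(3)}(5)] = −1/720 × (0.00121267 − 0.00166091) = 6.22551e-07.
After k=2: 73.0033.
k=3: B_{6}/(6)! × [f^{(5)}(14) − f^{(5)}(5)] = 1/30240 × (1.40105e-06 − 1.85247e-06) = -1.49279e-11.
After k=3: 73.0033.
k=4: B_{8}/(8)! × [f^{(7)}(14) − f^{(7)}(5)] = −1/1209600 × (1.31810e-09 − 1.71792e-09) = 3.30545e-16.

S_4 ≈ 73.0033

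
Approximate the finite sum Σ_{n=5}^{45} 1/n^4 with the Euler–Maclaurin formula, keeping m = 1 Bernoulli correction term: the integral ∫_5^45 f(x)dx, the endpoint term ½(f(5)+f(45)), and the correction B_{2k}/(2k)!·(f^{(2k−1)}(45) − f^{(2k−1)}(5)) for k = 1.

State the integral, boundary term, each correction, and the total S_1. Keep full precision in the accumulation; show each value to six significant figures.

∫_5^45 1/x^4 dx evaluates to 0.00266301.
Endpoint term: (f(5) + f(45))/2 = (0.00160000 + 2.43865e-07)/2 = 0.000800122.
Running total after boundary: 0.00346313.
k=1: B_{2}/(2)! × [f^{(1)}(45) − f^{(1)}(5)] = 1/12 × (-2.16769e-08 − (-0.00128000)) = 0.000106665.

S_1 ≈ 0.00356980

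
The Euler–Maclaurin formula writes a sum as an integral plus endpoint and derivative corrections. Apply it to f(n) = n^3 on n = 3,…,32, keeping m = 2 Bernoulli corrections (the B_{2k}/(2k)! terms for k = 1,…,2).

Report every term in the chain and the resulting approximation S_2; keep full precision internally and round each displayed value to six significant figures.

S_2 ≈ 278775

∫_3^32 x^3 dx evaluates to 262124.
½[f(3) + f(32)] = ½[27.0000 + 32768.0] = 16397.5.
Running total after boundary: 278521.
Correction k=1: B_{2}/2! · (f^{(1)}(32) − f^{(1)}(3)) = 1/12 · (3072.00 − 27.0000) = 253.750.
Running total after k=1: 278775.
Correction k=2: B_{4}/4! · (f^{(3)}(32) − f^{(3)}(3)) = −1/720 · (6.00000 − 6.00000) = 0.00000.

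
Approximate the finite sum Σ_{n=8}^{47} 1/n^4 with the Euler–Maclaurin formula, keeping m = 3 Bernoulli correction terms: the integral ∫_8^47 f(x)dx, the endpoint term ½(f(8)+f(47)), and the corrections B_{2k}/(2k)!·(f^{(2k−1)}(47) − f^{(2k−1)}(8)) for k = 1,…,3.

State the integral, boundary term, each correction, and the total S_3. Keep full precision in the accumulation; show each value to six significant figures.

S_3 ≈ 0.000780097

The integral term ∫_8^47 1/x^4 dx = 0.000647831.
½[f(8) + f(47)] = ½[0.000244141 + 2.04931e-07] = 0.000122173.
So far: 0.000770004.
Order-1 term: 1/12 · (-1.74410e-08 − (-0.000122070)) = 1.01711e-05.
Partial sum through k=1: 0.000780175.
Order-2 term: −1/720 · (-2.36862e-10 − (-5.72205e-05)) = -7.94725e-08.
Partial sum through k=2: 0.000780095.
Order-3 term: 1/30240 · (-6.00466e-12 − (-5.00679e-05)) = 1.65568e-09.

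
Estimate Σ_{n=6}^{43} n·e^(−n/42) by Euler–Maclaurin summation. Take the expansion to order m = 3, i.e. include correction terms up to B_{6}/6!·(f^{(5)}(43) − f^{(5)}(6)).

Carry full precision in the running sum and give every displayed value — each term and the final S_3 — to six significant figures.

S_3 ≈ 475.458

∫_6^43 x·e^(−x/42) dx evaluates to 465.197.
Endpoint term: (f(6) + f(43))/2 = (5.20127 + 15.4466)/2 = 10.3239.
Integral + boundary = 475.521.
Order-1 term: 1/12 · (-0.00855295 − 0.743038) = -0.0626326.
After k=1: 475.458.
Order-2 term: −1/720 · (0.000402435 − 0.00140408) = 1.39117e-06.
After k=2: 475.458.
Order-3 term: 1/30240 · (4.59024e-07 − 1.35314e-06) = -2.95672e-11.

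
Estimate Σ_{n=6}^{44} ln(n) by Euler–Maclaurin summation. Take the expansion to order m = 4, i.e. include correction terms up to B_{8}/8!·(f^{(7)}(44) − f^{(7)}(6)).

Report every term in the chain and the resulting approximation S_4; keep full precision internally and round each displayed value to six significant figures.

Integral: ∫_6^44 ln(x) dx = 117.754.
Boundary: ½(f(6) + f(44)) = ½(1.79176 + 3.78419) = 2.78797.
Integral + boundary = 120.542.
k=1: B_{2}/(2)! × [f^{(1)}(44) − f^{(1)}(6)] = 1/12 × (0.0227273 − 0.166667) = -0.0119949.
Running total after k=1: 120.530.
k=2: B_{4}/(4)! × [f^{(3)}(44) − f^{(3)}(6)] = −1/720 × (2.34786e-05 − 0.00925926) = 1.28275e-05.
Running total after k=2: 120.530.
k=3: B_{6}/(6)! × [f^{(5)}(44) − f^{(5)}(6)] = 1/30240 × (1.45528e-07 − 0.00308642) = -1.02059e-07.
Running total after k=3: 120.530.
k=4: B_{8}/(8)! × [f^{(7)}(44) − f^{(7)}(6)] = −1/1209600 × (2.25509e-09 − 0.00257202) = 2.12633e-09.

S_4 ≈ 120.530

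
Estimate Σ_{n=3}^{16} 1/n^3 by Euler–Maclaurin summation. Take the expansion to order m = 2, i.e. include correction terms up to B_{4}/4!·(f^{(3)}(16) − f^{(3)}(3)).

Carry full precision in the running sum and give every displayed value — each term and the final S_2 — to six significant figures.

S_2 ≈ 0.0752113

∫_3^16 1/x^3 dx evaluates to 0.0536024.
½[f(3) + f(16)] = ½[0.0370370 + 0.000244141] = 0.0186406.
Running total after boundary: 0.0722430.
k=1: B_{2}/(2)! × [f^{(1)}(16) − f^{(1)}(3)] = 1/12 × (-4.57764e-05 − (-0.0370370)) = 0.00308261.
Partial sum through k=1: 0.0753256.
k=2: B_{4}/(4)! × [f^{(3)}(16) − f^{(3)}(3)] = −1/720 × (-3.57628e-06 − (-0.0823045)) = -0.000114307.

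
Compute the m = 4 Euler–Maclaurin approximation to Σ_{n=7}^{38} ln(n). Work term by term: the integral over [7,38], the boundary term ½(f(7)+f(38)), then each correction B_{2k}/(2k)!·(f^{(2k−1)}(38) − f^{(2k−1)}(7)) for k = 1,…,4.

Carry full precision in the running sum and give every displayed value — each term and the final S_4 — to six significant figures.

Integral: ∫_7^38 ln(x) dx = 93.6069.
Boundary: ½(f(7) + f(38)) = ½(1.94591 + 3.63759) = 2.79175.
Integral + boundary = 96.3987.
k=1: B_{2}/(2)! × [f^{(1)}(38) − f^{(1)}(7)] = 1/12 × (0.0263158 − 0.142857) = -0.00971178.
Partial sum through k=1: 96.3889.
k=2: B_{4}/(4)! × [f^{(3)}(38) − f^{(3)}(7)] = −1/720 × (3.64485e-05 − 0.00583090) = 8.04785e-06.
Partial sum through k=2: 96.3889.
k=3: B_{6}/(6)! × [f^{(5)}(38) − f^{(5)}(7)] = 1/30240 × (3.02896e-07 − 0.00142798) = -4.72114e-08.
Partial sum through k=3: 96.3889.
k=4: B_{8}/(8)! × [f^{(7)}(38) − f^{(7)}(7)] = −1/1209600 × (6.29285e-09 − 0.000874271) = 7.22772e-10.

S_4 ≈ 96.3889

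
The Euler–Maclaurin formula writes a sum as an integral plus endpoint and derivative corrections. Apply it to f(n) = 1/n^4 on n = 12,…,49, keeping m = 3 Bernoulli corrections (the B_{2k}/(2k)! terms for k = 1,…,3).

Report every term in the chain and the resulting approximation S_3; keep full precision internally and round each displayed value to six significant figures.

S_3 ≈ 0.000215601

Integral: ∫_12^49 1/x^4 dx = 0.000190068.
½[f(12) + f(49)] = ½[4.82253e-05 + 1.73467e-07] = 2.41994e-05.
Integral + boundary = 0.000214267.
Correction k=1: B_{2}/2! · (f^{(1)}(49) − f^{(1)}(12)) = 1/12 · (-1.41605e-08 − (-1.60751e-05)) = 1.33841e-06.
Partial sum through k=1: 0.000215606.
Correction k=2: B_{4}/4! · (f^{(3)}(49) − f^{(3)}(12)) = −1/720 · (-1.76933e-10 − (-3.34898e-06)) = -4.65112e-09.
Partial sum through k=2: 0.000215601.
Correction k=3: B_{6}/6! · (f^{(5)}(49) − f^{(5)}(12)) = 1/30240 · (-4.12672e-12 − (-1.30238e-06)) = 4.30680e-11.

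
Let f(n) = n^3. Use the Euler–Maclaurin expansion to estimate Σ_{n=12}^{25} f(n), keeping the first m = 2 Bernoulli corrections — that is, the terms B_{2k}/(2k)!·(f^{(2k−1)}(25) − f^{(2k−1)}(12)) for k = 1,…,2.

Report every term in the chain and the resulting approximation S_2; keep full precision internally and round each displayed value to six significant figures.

S_2 ≈ 101269

Integral: ∫_12^25 x^3 dx = 92472.2.
Endpoint term: (f(12) + f(25))/2 = (1728.00 + 15625.0)/2 = 8676.50.
So far: 101149.
Correction k=1: B_{2}/2! · (f^{(1)}(25) − f^{(1)}(12)) = 1/12 · (1875.00 − 432.000) = 120.250.
Partial sum through k=1: 101269.
Correction k=2: B_{4}/4! · (f^{(3)}(25) − f^{(3)}(12)) = −1/720 · (6.00000 − 6.00000) = 0.00000.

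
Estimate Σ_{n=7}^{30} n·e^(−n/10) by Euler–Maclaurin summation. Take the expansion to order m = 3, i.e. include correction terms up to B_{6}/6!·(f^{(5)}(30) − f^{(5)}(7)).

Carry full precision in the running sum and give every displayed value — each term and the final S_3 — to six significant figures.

S_3 ≈ 66.9688

The integral term ∫_7^30 x·e^(−x/10) dx = 64.5047.
Boundary: ½(f(7) + f(30)) = ½(3.47610 + 1.49361) = 2.48485.
Running total after boundary: 66.9895.
Correction k=1: B_{2}/2! · (f^{(1)}(30) − f^{(1)}(7)) = 1/12 · (-0.0995741 − 0.148976) = -0.0207125.
Running total after k=1: 66.9688.
Correction k=2: B_{4}/4! · (f^{(3)}(30) − f^{(3)}(7)) = −1/720 · (0.00000 − 0.0114215) = 1.58631e-05.
Running total after k=2: 66.9688.
Correction k=3: B_{6}/6! · (f^{(5)}(30) − f^{(5)}(7)) = 1/30240 · (9.95741e-06 − 0.000213532) = -6.73195e-09.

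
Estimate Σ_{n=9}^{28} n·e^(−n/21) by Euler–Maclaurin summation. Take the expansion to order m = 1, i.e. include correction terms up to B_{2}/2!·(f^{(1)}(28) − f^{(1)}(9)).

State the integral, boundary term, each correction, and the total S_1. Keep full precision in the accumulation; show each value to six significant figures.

The integral term ∫_9^28 x·e^(−x/21) dx = 139.165.
½[f(9) + f(28)] = ½[5.86295 + 7.38072] = 6.62184.
Running total after boundary: 145.787.
Order-1 term: 1/12 · (-0.0878657 − 0.372251) = -0.0383431.

S_1 ≈ 145.749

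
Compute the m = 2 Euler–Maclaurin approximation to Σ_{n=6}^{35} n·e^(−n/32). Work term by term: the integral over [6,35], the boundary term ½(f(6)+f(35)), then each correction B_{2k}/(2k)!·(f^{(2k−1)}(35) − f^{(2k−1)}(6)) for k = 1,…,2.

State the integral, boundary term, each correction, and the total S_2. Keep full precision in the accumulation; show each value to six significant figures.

The integral term ∫_6^35 x·e^(−x/32) dx = 289.949.
Boundary: ½(f(6) + f(35)) = ½(4.97417 + 11.7235) = 8.34885.
Integral + boundary = 298.298.
Correction k=1: B_{2}/2! · (f^{(1)}(35) − f^{(1)}(6)) = 1/12 · (-0.0314023 − 0.673586) = -0.0587490.
After k=1: 298.239.
Correction k=2: B_{4}/4! · (f^{(3)}(35) − f^{(3)}(6)) = −1/720 · (0.000623549 − 0.00227700) = 2.29646e-06.

S_2 ≈ 298.239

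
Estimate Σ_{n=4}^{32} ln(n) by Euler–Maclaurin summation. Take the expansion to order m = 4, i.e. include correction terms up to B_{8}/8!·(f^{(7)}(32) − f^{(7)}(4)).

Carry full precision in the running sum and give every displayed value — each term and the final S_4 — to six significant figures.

∫_4^32 ln(x) dx evaluates to 77.3584.
½[f(4) + f(32)] = ½[1.38629 + 3.46574] = 2.42602.
Integral + boundary = 79.7844.
Correction k=1: B_{2}/2! · (f^{(1)}(32) − f^{(1)}(4)) = 1/12 · (0.0312500 − 0.250000) = -0.0182292.
Running total after k=1: 79.7662.
Correction k=2: B_{4}/4! · (f^{(3)}(32) − f^{(3)}(4)) = −1/720 · (6.10352e-05 − 0.0312500) = 4.33180e-05.
Running total after k=2: 79.7662.
Correction k=3: B_{6}/6! · (f^{(5)}(32) − f^{(5)}(4)) = 1/30240 · (7.15256e-07 − 0.0234375) = -7.75026e-07.
Running total after k=3: 79.7662.
Correction k=4: B_{8}/8! · (f^{(7)}(32) − f^{(7)}(4)) = −1/1209600 · (2.09548e-08 − 0.0439453) = 3.63304e-08.

S_4 ≈ 79.7662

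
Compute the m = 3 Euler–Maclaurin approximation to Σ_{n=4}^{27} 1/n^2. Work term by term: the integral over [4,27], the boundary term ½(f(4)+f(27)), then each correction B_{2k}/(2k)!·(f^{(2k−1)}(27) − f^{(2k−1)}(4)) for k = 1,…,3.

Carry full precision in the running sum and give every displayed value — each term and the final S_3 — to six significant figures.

Integral: ∫_4^27 1/x^2 dx = 0.212963.
Boundary: ½(f(4) + f(27)) = ½(0.0625000 + 0.00137174) = 0.0319359.
Running total after boundary: 0.244899.
Correction k=1: B_{2}/2! · (f^{(1)}(27) − f^{(1)}(4)) = 1/12 · (-0.000101611 − (-0.0312500)) = 0.00259570.
Partial sum through k=1: 0.247495.
Correction k=2: B_{4}/4! · (f^{(3)}(27) − f^{(3)}(4)) = −1/720 · (-1.67260e-06 − (-0.0234375)) = -3.25498e-05.
Partial sum through k=2: 0.247462.
Correction k=3: B_{6}/6! · (f^{(5)}(27) − f^{(5)}(4)) = 1/30240 · (-6.88313e-08 − (-0.0439453)) = 1.45322e-06.

S_3 ≈ 0.247463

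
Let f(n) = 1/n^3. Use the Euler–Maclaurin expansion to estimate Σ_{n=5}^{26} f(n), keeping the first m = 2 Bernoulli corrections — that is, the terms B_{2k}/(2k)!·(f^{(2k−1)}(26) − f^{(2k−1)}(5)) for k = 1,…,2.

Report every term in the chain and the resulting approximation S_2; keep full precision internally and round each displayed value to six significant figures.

∫_5^26 1/x^3 dx evaluates to 0.0192604.
½[f(5) + f(26)] = ½[0.00800000 + 5.68958e-05] = 0.00402845.
Integral + boundary = 0.0232888.
Order-1 term: 1/12 · (-6.56490e-06 − (-0.00480000)) = 0.000399453.
Running total after k=1: 0.0236883.
Order-2 term: −1/720 · (-1.94228e-07 − (-0.00384000)) = -5.33306e-06.

S_2 ≈ 0.0236829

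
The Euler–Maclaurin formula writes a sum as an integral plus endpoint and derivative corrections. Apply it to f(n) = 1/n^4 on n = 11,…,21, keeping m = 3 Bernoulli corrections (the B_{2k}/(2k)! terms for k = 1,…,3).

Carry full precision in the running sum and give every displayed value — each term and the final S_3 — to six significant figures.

Integral: ∫_11^21 1/x^4 dx = 0.000214445.
Boundary: ½(f(11) + f(21)) = ½(6.83013e-05 + 5.14189e-06) = 3.67216e-05.
Running total after boundary: 0.000251167.
k=1: B_{2}/(2)! × [f^{(1)}(21) − f^{(1)}(11)] = 1/12 × (-9.79408e-07 − (-2.48369e-05)) = 1.98812e-06.
After k=1: 0.000253155.
k=2: B_{4}/(4)! × [f^{(3)}(21) − f^{(3)}(11)] = −1/720 × (-6.66264e-08 − (-6.15790e-06)) = -8.46010e-09.
After k=2: 0.000253146.
k=3: B_{6}/(6)! × [f^{(5)}(21) − f^{(5)}(11)] = 1/30240 × (-8.46049e-09 − (-2.84994e-06)) = 9.39641e-11.

S_3 ≈ 0.000253146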